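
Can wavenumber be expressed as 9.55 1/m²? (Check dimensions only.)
No

wavenumber has SI base units: 1 / m
1/m² does NOT reduce to 1 / m; a valid unit for wavenumber would be e.g. 1/m.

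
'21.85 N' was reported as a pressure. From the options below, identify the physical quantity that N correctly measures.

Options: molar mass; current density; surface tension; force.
force

pressure should have units dimensionally equivalent to kg / (m * s^2) (e.g. Pa).
The given unit 'N' reduces to kg * m / s^2. Of the listed options, that is the dimensionality of force.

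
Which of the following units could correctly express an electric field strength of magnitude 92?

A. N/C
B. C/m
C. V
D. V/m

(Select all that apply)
A, D

electric field strength has SI base units: kg * m / (A * s^3)

Checking each option against kg * m / (A * s^3):
  A. N/C: ✓ matches
  B. C/m: ✗ does not match
  C. V: ✗ does not match
  D. V/m: ✓ matches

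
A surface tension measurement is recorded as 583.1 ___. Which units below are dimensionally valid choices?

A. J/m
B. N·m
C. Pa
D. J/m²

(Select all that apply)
D

surface tension has SI base units: kg / s^2

Checking each option against kg / s^2:
  A. J/m: ✗ does not match
  B. N·m: ✗ does not match
  C. Pa: ✗ does not match
  D. J/m²: ✓ matches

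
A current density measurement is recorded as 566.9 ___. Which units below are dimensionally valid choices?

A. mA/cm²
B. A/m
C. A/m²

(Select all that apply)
A, C

current density has SI base units: A / m^2

Checking each option against A / m^2:
  A. mA/cm²: ✓ matches
  B. A/m: ✗ does not match
  C. A/m²: ✓ matches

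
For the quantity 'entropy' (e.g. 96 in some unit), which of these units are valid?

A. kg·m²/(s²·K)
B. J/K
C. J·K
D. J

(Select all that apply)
A, B

entropy has SI base units: kg * m^2 / (s^2 * K)

Checking each option against kg * m^2 / (s^2 * K):
  A. kg·m²/(s²·K): ✓ matches
  B. J/K: ✓ matches
  C. J·K: ✗ does not match
  D. J: ✗ does not match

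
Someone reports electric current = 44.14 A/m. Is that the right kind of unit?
No

electric current has SI base units: A
A/m does NOT reduce to A; a valid unit for electric current would be e.g. A.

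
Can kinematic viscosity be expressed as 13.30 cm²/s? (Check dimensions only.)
Yes

kinematic viscosity has SI base units: m^2 / s
cm²/s reduces to the same SI base units, so it is a valid unit for kinematic viscosity.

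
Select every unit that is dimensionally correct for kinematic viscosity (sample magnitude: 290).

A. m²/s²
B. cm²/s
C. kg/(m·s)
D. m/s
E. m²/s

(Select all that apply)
B, E

kinematic viscosity has SI base units: m^2 / s

Checking each option against m^2 / s:
  A. m²/s²: ✗ does not match
  B. cm²/s: ✓ matches
  C. kg/(m·s): ✗ does not match
  D. m/s: ✗ does not match
  E. m²/s: ✓ matches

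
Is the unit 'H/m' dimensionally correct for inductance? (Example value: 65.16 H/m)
No

inductance has SI base units: kg * m^2 / (A^2 * s^2)
H/m does NOT reduce to kg * m^2 / (A^2 * s^2); a valid unit for inductance would be e.g. H.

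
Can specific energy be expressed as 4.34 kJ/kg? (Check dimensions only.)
Yes

specific energy has SI base units: m^2 / s^2
kJ/kg reduces to the same SI base units, so it is a valid unit for specific energy.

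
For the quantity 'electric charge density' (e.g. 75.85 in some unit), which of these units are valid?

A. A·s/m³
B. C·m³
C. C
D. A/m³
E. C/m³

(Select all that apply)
A, E

electric charge density has SI base units: A * s / m^3

Checking each option against A * s / m^3:
  A. A·s/m³: ✓ matches
  B. C·m³: ✗ does not match
  C. C: ✗ does not match
  D. A/m³: ✗ does not match
  E. C/m³: ✓ matches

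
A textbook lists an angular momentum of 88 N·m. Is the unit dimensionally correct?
No

angular momentum has SI base units: kg * m^2 / s
N·m does NOT reduce to kg * m^2 / s; a valid unit for angular momentum would be e.g. kg·m²/s.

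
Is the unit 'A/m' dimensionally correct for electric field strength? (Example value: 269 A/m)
No

electric field strength has SI base units: kg * m / (A * s^3)
A/m does NOT reduce to kg * m / (A * s^3); a valid unit for electric field strength would be e.g. V/m.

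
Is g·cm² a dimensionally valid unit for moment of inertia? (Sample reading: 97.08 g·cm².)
Yes

moment of inertia has SI base units: kg * m^2
g·cm² reduces to the same SI base units, so it is a valid unit for moment of inertia.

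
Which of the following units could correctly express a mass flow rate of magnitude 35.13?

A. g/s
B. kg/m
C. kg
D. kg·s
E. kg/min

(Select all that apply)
A, E

mass flow rate has SI base units: kg / s

Checking each option against kg / s:
  A. g/s: ✓ matches
  B. kg/m: ✗ does not match
  C. kg: ✗ does not match
  D. kg·s: ✗ does not match
  E. kg/min: ✓ matches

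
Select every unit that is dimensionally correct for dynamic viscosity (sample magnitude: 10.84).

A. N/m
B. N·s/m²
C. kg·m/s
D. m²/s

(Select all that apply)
B

dynamic viscosity has SI base units: kg / (m * s)

Checking each option against kg / (m * s):
  A. N/m: ✗ does not match
  B. N·s/m²: ✓ matches
  C. kg·m/s: ✗ does not match
  D. m²/s: ✗ does not match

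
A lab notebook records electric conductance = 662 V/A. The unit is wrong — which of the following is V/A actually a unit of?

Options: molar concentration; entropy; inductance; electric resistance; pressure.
electric resistance

electric conductance should have units dimensionally equivalent to A^2 * s^3 / (kg * m^2) (e.g. S).
The given unit 'V/A' reduces to kg * m^2 / (A^2 * s^3). Of the listed options, that is the dimensionality of electric resistance.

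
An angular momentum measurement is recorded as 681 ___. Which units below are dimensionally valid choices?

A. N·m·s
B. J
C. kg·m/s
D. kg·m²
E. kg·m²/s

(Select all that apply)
A, E

angular momentum has SI base units: kg * m^2 / s

Checking each option against kg * m^2 / s:
  A. N·m·s: ✓ matches
  B. J: ✗ does not match
  C. kg·m/s: ✗ does not match
  D. kg·m²: ✗ does not match
  E. kg·m²/s: ✓ matches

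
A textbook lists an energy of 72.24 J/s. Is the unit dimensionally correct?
No

energy has SI base units: kg * m^2 / s^2
J/s does NOT reduce to kg * m^2 / s^2; a valid unit for energy would be e.g. J.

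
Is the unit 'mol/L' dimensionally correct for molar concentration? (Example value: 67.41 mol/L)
Yes

molar concentration has SI base units: mol / m^3
mol/L reduces to the same SI base units, so it is a valid unit for molar concentration.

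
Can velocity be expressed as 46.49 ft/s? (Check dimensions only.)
Yes

velocity has SI base units: m / s
ft/s reduces to the same SI base units, so it is a valid unit for velocity.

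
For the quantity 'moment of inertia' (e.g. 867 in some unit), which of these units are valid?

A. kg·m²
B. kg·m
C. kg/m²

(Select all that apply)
A

moment of inertia has SI base units: kg * m^2

Checking each option against kg * m^2:
  A. kg·m²: ✓ matches
  B. kg·m: ✗ does not match
  C. kg/m²: ✗ does not match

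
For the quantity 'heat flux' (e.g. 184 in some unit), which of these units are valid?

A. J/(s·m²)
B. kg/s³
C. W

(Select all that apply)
A, B

heat flux has SI base units: kg / s^3

Checking each option against kg / s^3:
  A. J/(s·m²): ✓ matches
  B. kg/s³: ✓ matches
  C. W: ✗ does not match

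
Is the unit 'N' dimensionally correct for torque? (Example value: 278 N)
No

torque has SI base units: kg * m^2 / s^2
N does NOT reduce to kg * m^2 / s^2; a valid unit for torque would be e.g. N·m.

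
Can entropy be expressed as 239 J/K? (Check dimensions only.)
Yes

entropy has SI base units: kg * m^2 / (s^2 * K)
J/K reduces to the same SI base units, so it is a valid unit for entropy.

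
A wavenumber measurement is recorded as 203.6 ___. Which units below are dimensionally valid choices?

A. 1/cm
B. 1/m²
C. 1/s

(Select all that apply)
A

wavenumber has SI base units: 1 / m

Checking each option against 1 / m:
  A. 1/cm: ✓ matches
  B. 1/m²: ✗ does not match
  C. 1/s: ✗ does not match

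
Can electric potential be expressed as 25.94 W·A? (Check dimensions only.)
No

electric potential has SI base units: kg * m^2 / (A * s^3)
W·A does NOT reduce to kg * m^2 / (A * s^3); a valid unit for electric potential would be e.g. V.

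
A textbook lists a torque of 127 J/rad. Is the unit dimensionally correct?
Yes

torque has SI base units: kg * m^2 / s^2
J/rad reduces to the same SI base units, so it is a valid unit for torque.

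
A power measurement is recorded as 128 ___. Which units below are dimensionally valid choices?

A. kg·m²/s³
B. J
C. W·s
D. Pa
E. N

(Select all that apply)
A

power has SI base units: kg * m^2 / s^3

Checking each option against kg * m^2 / s^3:
  A. kg·m²/s³: ✓ matches
  B. J: ✗ does not match
  C. W·s: ✗ does not match
  D. Pa: ✗ does not match
  E. N: ✗ does not match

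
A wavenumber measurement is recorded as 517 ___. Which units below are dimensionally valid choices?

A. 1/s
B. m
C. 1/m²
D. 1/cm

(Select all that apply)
D

wavenumber has SI base units: 1 / m

Checking each option against 1 / m:
  A. 1/s: ✗ does not match
  B. m: ✗ does not match
  C. 1/m²: ✗ does not match
  D. 1/cm: ✓ matches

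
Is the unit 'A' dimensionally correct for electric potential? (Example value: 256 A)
No

electric potential has SI base units: kg * m^2 / (A * s^3)
A does NOT reduce to kg * m^2 / (A * s^3); a valid unit for electric potential would be e.g. V.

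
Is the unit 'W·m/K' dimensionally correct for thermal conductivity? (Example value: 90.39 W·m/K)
No

thermal conductivity has SI base units: kg * m / (s^3 * K)
W·m/K does NOT reduce to kg * m / (s^3 * K); a valid unit for thermal conductivity would be e.g. W/(m·K).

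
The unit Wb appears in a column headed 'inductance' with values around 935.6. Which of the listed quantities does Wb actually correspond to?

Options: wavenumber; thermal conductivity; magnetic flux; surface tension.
magnetic flux

inductance should have units dimensionally equivalent to kg * m^2 / (A^2 * s^2) (e.g. H).
The given unit 'Wb' reduces to kg * m^2 / (A * s^2). Of the listed options, that is the dimensionality of magnetic flux.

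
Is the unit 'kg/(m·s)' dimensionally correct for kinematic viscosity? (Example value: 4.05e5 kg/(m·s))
No

kinematic viscosity has SI base units: m^2 / s
kg/(m·s) does NOT reduce to m^2 / s; a valid unit for kinematic viscosity would be e.g. m²/s.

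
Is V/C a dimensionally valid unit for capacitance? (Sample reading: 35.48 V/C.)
No

capacitance has SI base units: A^2 * s^4 / (kg * m^2)
V/C does NOT reduce to A^2 * s^4 / (kg * m^2); a valid unit for capacitance would be e.g. F.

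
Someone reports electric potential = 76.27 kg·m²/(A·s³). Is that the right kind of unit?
Yes

electric potential has SI base units: kg * m^2 / (A * s^3)
kg·m²/(A·s³) reduces to the same SI base units, so it is a valid unit for electric potential.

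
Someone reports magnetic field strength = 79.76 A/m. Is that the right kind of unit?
Yes

magnetic field strength has SI base units: A / m
A/m reduces to the same SI base units, so it is a valid unit for magnetic field strength.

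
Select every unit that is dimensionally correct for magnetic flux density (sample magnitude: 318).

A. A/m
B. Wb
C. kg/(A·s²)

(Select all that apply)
C

magnetic flux density has SI base units: kg / (A * s^2)

Checking each option against kg / (A * s^2):
  A. A/m: ✗ does not match
  B. Wb: ✗ does not match
  C. kg/(A·s²): ✓ matches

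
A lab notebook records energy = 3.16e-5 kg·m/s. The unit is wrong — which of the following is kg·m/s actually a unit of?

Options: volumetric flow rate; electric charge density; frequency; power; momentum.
momentum

energy should have units dimensionally equivalent to kg * m^2 / s^2 (e.g. J).
The given unit 'kg·m/s' reduces to kg * m / s. Of the listed options, that is the dimensionality of momentum.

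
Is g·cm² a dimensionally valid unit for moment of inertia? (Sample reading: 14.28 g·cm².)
Yes

moment of inertia has SI base units: kg * m^2
g·cm² reduces to the same SI base units, so it is a valid unit for moment of inertia.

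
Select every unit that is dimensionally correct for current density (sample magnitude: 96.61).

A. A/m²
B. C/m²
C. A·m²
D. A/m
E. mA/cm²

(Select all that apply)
A, E

current density has SI base units: A / m^2

Checking each option against A / m^2:
  A. A/m²: ✓ matches
  B. C/m²: ✗ does not match
  C. A·m²: ✗ does not match
  D. A/m: ✗ does not match
  E. mA/cm²: ✓ matches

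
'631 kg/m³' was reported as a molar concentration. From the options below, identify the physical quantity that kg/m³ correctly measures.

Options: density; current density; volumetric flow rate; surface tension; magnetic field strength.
density

molar concentration should have units dimensionally equivalent to mol / m^3 (e.g. mol/m³).
The given unit 'kg/m³' reduces to kg / m^3. Of the listed options, that is the dimensionality of density.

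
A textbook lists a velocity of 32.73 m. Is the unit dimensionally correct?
No

velocity has SI base units: m / s
m does NOT reduce to m / s; a valid unit for velocity would be e.g. m/s.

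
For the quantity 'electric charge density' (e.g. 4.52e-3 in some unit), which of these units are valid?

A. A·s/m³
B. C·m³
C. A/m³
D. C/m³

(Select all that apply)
A, D

electric charge density has SI base units: A * s / m^3

Checking each option against A * s / m^3:
  A. A·s/m³: ✓ matches
  B. C·m³: ✗ does not match
  C. A/m³: ✗ does not match
  D. C/m³: ✓ matches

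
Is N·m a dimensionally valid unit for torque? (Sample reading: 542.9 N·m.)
Yes

torque has SI base units: kg * m^2 / s^2
N·m reduces to the same SI base units, so it is a valid unit for torque.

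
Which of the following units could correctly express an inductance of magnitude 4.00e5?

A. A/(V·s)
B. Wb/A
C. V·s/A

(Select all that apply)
B, C

inductance has SI base units: kg * m^2 / (A^2 * s^2)

Checking each option against kg * m^2 / (A^2 * s^2):
  A. A/(V·s): ✗ does not match
  B. Wb/A: ✓ matches
  C. V·s/A: ✓ matches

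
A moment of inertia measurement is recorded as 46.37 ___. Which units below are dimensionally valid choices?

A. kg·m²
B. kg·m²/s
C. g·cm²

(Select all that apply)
A, C

moment of inertia has SI base units: kg * m^2

Checking each option against kg * m^2:
  A. kg·m²: ✓ matches
  B. kg·m²/s: ✗ does not match
  C. g·cm²: ✓ matches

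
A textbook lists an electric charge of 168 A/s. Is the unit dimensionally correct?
No

electric charge has SI base units: A * s
A/s does NOT reduce to A * s; a valid unit for electric charge would be e.g. C.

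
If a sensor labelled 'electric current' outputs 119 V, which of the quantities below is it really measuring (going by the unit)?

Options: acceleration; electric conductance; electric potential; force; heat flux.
electric potential

electric current should have units dimensionally equivalent to A (e.g. A).
The given unit 'V' reduces to kg * m^2 / (A * s^3). Of the listed options, that is the dimensionality of electric potential.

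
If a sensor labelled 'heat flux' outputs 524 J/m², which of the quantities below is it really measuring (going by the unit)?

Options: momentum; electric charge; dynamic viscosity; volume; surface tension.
surface tension

heat flux should have units dimensionally equivalent to kg / s^3 (e.g. W/m²).
The given unit 'J/m²' reduces to kg / s^2. Of the listed options, that is the dimensionality of surface tension.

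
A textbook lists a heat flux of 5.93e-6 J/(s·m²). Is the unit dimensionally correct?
Yes

heat flux has SI base units: kg / s^3
J/(s·m²) reduces to the same SI base units, so it is a valid unit for heat flux.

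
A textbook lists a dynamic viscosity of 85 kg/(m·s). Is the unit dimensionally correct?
Yes

dynamic viscosity has SI base units: kg / (m * s)
kg/(m·s) reduces to the same SI base units, so it is a valid unit for dynamic viscosity.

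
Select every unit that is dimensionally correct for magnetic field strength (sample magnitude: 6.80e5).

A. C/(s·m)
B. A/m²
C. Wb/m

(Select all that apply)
A

magnetic field strength has SI base units: A / m

Checking each option against A / m:
  A. C/(s·m): ✓ matches
  B. A/m²: ✗ does not match
  C. Wb/m: ✗ does not match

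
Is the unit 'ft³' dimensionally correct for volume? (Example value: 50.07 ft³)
Yes

volume has SI base units: m^3
ft³ reduces to the same SI base units, so it is a valid unit for volume.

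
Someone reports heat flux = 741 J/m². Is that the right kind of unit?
No

heat flux has SI base units: kg / s^3
J/m² does NOT reduce to kg / s^3; a valid unit for heat flux would be e.g. W/m².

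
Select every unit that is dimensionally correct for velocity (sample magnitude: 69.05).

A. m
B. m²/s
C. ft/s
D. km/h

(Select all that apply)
C, D

velocity has SI base units: m / s

Checking each option against m / s:
  A. m: ✗ does not match
  B. m²/s: ✗ does not match
  C. ft/s: ✓ matches
  D. km/h: ✓ matches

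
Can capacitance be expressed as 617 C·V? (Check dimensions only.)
No

capacitance has SI base units: A^2 * s^4 / (kg * m^2)
C·V does NOT reduce to A^2 * s^4 / (kg * m^2); a valid unit for capacitance would be e.g. F.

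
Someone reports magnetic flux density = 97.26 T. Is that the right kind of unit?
Yes

magnetic flux density has SI base units: kg / (A * s^2)
T reduces to the same SI base units, so it is a valid unit for magnetic flux density.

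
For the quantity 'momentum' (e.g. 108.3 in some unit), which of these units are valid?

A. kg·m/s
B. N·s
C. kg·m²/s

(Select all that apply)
A, B

momentum has SI base units: kg * m / s

Checking each option against kg * m / s:
  A. kg·m/s: ✓ matches
  B. N·s: ✓ matches
  C. kg·m²/s: ✗ does not match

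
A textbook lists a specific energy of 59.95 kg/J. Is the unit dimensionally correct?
No

specific energy has SI base units: m^2 / s^2
kg/J does NOT reduce to m^2 / s^2; a valid unit for specific energy would be e.g. J/kg.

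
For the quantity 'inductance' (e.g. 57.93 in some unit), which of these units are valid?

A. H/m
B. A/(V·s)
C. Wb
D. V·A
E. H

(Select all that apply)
E

inductance has SI base units: kg * m^2 / (A^2 * s^2)

Checking each option against kg * m^2 / (A^2 * s^2):
  A. H/m: ✗ does not match
  B. A/(V·s): ✗ does not match
  C. Wb: ✗ does not match
  D. V·A: ✗ does not match
  E. H: ✓ matches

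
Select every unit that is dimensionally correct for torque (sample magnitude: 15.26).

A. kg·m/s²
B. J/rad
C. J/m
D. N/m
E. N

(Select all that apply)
B

torque has SI base units: kg * m^2 / s^2

Checking each option against kg * m^2 / s^2:
  A. kg·m/s²: ✗ does not match
  B. J/rad: ✓ matches
  C. J/m: ✗ does not match
  D. N/m: ✗ does not match
  E. N: ✗ does not match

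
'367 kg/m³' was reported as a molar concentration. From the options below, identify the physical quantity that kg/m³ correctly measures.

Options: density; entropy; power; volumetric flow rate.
density

molar concentration should have units dimensionally equivalent to mol / m^3 (e.g. mol/m³).
The given unit 'kg/m³' reduces to kg / m^3. Of the listed options, that is the dimensionality of density.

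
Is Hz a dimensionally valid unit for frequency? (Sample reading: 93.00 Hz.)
Yes

frequency has SI base units: 1 / s
Hz reduces to the same SI base units, so it is a valid unit for frequency.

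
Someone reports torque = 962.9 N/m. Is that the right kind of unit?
No

torque has SI base units: kg * m^2 / s^2
N/m does NOT reduce to kg * m^2 / s^2; a valid unit for torque would be e.g. N·m.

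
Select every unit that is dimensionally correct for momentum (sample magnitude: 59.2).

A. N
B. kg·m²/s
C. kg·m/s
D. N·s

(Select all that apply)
C, D

momentum has SI base units: kg * m / s

Checking each option against kg * m / s:
  A. N: ✗ does not match
  B. kg·m²/s: ✗ does not match
  C. kg·m/s: ✓ matches
  D. N·s: ✓ matches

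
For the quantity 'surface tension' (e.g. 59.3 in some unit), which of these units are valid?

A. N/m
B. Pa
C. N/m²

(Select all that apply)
A

surface tension has SI base units: kg / s^2

Checking each option against kg / s^2:
  A. N/m: ✓ matches
  B. Pa: ✗ does not match
  C. N/m²: ✗ does not match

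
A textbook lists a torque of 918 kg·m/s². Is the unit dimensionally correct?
No

torque has SI base units: kg * m^2 / s^2
kg·m/s² does NOT reduce to kg * m^2 / s^2; a valid unit for torque would be e.g. N·m.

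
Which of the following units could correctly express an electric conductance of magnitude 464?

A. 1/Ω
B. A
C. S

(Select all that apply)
A, C

electric conductance has SI base units: A^2 * s^3 / (kg * m^2)

Checking each option against A^2 * s^3 / (kg * m^2):
  A. 1/Ω: ✓ matches
  B. A: ✗ does not match
  C. S: ✓ matches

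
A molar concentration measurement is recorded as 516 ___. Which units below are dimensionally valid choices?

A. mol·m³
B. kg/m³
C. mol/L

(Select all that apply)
C

molar concentration has SI base units: mol / m^3

Checking each option against mol / m^3:
  A. mol·m³: ✗ does not match
  B. kg/m³: ✗ does not match
  C. mol/L: ✓ matches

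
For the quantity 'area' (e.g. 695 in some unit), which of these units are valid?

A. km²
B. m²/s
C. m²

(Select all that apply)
A, C

area has SI base units: m^2

Checking each option against m^2:
  A. km²: ✓ matches
  B. m²/s: ✗ does not match
  C. m²: ✓ matches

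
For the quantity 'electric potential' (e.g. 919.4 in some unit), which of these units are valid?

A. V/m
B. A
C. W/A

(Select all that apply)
C

electric potential has SI base units: kg * m^2 / (A * s^3)

Checking each option against kg * m^2 / (A * s^3):
  A. V/m: ✗ does not match
  B. A: ✗ does not match
  C. W/A: ✓ matches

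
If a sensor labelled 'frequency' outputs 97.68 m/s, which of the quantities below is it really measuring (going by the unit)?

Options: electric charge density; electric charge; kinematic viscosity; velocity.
velocity

frequency should have units dimensionally equivalent to 1 / s (e.g. Hz).
The given unit 'm/s' reduces to m / s. Of the listed options, that is the dimensionality of velocity.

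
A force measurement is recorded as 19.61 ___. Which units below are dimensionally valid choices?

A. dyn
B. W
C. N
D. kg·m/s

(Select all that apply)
A, C

force has SI base units: kg * m / s^2

Checking each option against kg * m / s^2:
  A. dyn: ✓ matches
  B. W: ✗ does not match
  C. N: ✓ matches
  D. kg·m/s: ✗ does not match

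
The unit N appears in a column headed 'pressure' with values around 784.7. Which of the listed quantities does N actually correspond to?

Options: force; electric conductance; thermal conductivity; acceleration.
force

pressure should have units dimensionally equivalent to kg / (m * s^2) (e.g. Pa).
The given unit 'N' reduces to kg * m / s^2. Of the listed options, that is the dimensionality of force.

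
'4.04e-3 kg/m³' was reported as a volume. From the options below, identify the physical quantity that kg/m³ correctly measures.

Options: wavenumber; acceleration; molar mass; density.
density

volume should have units dimensionally equivalent to m^3 (e.g. m³).
The given unit 'kg/m³' reduces to kg / m^3. Of the listed options, that is the dimensionality of density.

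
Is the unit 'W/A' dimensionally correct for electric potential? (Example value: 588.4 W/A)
Yes

electric potential has SI base units: kg * m^2 / (A * s^3)
W/A reduces to the same SI base units, so it is a valid unit for electric potential.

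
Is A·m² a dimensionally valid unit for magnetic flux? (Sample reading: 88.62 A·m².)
No

magnetic flux has SI base units: kg * m^2 / (A * s^2)
A·m² does NOT reduce to kg * m^2 / (A * s^2); a valid unit for magnetic flux would be e.g. Wb.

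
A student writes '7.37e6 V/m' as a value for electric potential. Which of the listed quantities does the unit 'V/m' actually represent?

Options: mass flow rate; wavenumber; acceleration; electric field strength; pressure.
electric field strength

electric potential should have units dimensionally equivalent to kg * m^2 / (A * s^3) (e.g. V).
The given unit 'V/m' reduces to kg * m / (A * s^3). Of the listed options, that is the dimensionality of electric field strength.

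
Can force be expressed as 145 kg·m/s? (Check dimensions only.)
No

force has SI base units: kg * m / s^2
kg·m/s does NOT reduce to kg * m / s^2; a valid unit for force would be e.g. N.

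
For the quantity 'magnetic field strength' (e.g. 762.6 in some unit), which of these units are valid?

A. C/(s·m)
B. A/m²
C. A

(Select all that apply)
A

magnetic field strength has SI base units: A / m

Checking each option against A / m:
  A. C/(s·m): ✓ matches
  B. A/m²: ✗ does not match
  C. A: ✗ does not match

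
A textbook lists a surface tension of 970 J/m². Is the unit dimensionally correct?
Yes

surface tension has SI base units: kg / s^2
J/m² reduces to the same SI base units, so it is a valid unit for surface tension.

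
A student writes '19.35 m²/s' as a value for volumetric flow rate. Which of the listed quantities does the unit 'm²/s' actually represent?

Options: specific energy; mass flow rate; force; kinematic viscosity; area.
kinematic viscosity

volumetric flow rate should have units dimensionally equivalent to m^3 / s (e.g. m³/s).
The given unit 'm²/s' reduces to m^2 / s. Of the listed options, that is the dimensionality of kinematic viscosity.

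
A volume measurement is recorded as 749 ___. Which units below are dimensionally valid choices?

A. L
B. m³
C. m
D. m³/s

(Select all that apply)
A, B

volume has SI base units: m^3

Checking each option against m^3:
  A. L: ✓ matches
  B. m³: ✓ matches
  C. m: ✗ does not match
  D. m³/s: ✗ does not match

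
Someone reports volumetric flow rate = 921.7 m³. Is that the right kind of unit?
No

volumetric flow rate has SI base units: m^3 / s
m³ does NOT reduce to m^3 / s; a valid unit for volumetric flow rate would be e.g. m³/s.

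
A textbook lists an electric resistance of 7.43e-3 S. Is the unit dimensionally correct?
No

electric resistance has SI base units: kg * m^2 / (A^2 * s^3)
S does NOT reduce to kg * m^2 / (A^2 * s^3); a valid unit for electric resistance would be e.g. Ω.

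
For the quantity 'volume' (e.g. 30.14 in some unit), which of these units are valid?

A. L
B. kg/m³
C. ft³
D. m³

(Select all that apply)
A, C, D

volume has SI base units: m^3

Checking each option against m^3:
  A. L: ✓ matches
  B. kg/m³: ✗ does not match
  C. ft³: ✓ matches
  D. m³: ✓ matches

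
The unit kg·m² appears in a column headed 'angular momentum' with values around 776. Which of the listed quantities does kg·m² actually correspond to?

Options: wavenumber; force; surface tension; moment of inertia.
moment of inertia

angular momentum should have units dimensionally equivalent to kg * m^2 / s (e.g. kg·m²/s).
The given unit 'kg·m²' reduces to kg * m^2. Of the listed options, that is the dimensionality of moment of inertia.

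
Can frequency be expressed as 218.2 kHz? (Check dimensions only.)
Yes

frequency has SI base units: 1 / s
kHz reduces to the same SI base units, so it is a valid unit for frequency.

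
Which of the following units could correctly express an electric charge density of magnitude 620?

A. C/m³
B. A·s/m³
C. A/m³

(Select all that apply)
A, B

electric charge density has SI base units: A * s / m^3

Checking each option against A * s / m^3:
  A. C/m³: ✓ matches
  B. A·s/m³: ✓ matches
  C. A/m³: ✗ does not match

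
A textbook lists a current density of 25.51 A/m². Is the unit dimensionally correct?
Yes

current density has SI base units: A / m^2
A/m² reduces to the same SI base units, so it is a valid unit for current density.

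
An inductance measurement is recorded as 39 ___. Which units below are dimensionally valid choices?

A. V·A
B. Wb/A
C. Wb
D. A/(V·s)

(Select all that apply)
B

inductance has SI base units: kg * m^2 / (A^2 * s^2)

Checking each option against kg * m^2 / (A^2 * s^2):
  A. V·A: ✗ does not match
  B. Wb/A: ✓ matches
  C. Wb: ✗ does not match
  D. A/(V·s): ✗ does not match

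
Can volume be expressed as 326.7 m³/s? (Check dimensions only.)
No

volume has SI base units: m^3
m³/s does NOT reduce to m^3; a valid unit for volume would be e.g. m³.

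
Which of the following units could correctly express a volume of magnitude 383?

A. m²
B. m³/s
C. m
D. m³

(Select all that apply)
D

volume has SI base units: m^3

Checking each option against m^3:
  A. m²: ✗ does not match
  B. m³/s: ✗ does not match
  C. m: ✗ does not match
  D. m³: ✓ matches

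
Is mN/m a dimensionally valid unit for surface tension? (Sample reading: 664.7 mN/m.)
Yes

surface tension has SI base units: kg / s^2
mN/m reduces to the same SI base units, so it is a valid unit for surface tension.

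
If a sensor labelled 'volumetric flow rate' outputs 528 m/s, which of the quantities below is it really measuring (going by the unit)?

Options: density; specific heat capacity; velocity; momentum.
velocity

volumetric flow rate should have units dimensionally equivalent to m^3 / s (e.g. m³/s).
The given unit 'm/s' reduces to m / s. Of the listed options, that is the dimensionality of velocity.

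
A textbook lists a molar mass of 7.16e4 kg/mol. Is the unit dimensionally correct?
Yes

molar mass has SI base units: kg / mol
kg/mol reduces to the same SI base units, so it is a valid unit for molar mass.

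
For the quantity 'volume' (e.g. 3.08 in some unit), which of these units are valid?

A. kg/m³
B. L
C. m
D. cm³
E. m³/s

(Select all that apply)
B, D

volume has SI base units: m^3

Checking each option against m^3:
  A. kg/m³: ✗ does not match
  B. L: ✓ matches
  C. m: ✗ does not match
  D. cm³: ✓ matches
  E. m³/s: ✗ does not match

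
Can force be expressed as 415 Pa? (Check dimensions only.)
No

force has SI base units: kg * m / s^2
Pa does NOT reduce to kg * m / s^2; a valid unit for force would be e.g. N.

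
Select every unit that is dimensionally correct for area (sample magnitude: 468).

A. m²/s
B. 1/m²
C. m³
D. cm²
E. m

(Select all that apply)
D

area has SI base units: m^2

Checking each option against m^2:
  A. m²/s: ✗ does not match
  B. 1/m²: ✗ does not match
  C. m³: ✗ does not match
  D. cm²: ✓ matches
  E. m: ✗ does not match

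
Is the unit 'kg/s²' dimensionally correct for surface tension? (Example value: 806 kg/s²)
Yes

surface tension has SI base units: kg / s^2
kg/s² reduces to the same SI base units, so it is a valid unit for surface tension.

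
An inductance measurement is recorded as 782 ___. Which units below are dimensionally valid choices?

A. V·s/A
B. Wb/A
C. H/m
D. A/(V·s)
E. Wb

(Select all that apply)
A, B

inductance has SI base units: kg * m^2 / (A^2 * s^2)

Checking each option against kg * m^2 / (A^2 * s^2):
  A. V·s/A: ✓ matches
  B. Wb/A: ✓ matches
  C. H/m: ✗ does not match
  D. A/(V·s): ✗ does not match
  E. Wb: ✗ does not match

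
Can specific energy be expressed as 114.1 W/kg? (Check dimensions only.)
No

specific energy has SI base units: m^2 / s^2
W/kg does NOT reduce to m^2 / s^2; a valid unit for specific energy would be e.g. J/kg.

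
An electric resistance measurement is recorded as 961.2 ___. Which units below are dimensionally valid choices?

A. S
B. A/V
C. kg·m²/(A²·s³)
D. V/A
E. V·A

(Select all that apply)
C, D

electric resistance has SI base units: kg * m^2 / (A^2 * s^3)

Checking each option against kg * m^2 / (A^2 * s^3):
  A. S: ✗ does not match
  B. A/V: ✗ does not match
  C. kg·m²/(A²·s³): ✓ matches
  D. V/A: ✓ matches
  E. V·A: ✗ does not match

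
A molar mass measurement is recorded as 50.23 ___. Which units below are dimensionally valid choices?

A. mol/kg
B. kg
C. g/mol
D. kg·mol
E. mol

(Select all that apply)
C

molar mass has SI base units: kg / mol

Checking each option against kg / mol:
  A. mol/kg: ✗ does not match
  B. kg: ✗ does not match
  C. g/mol: ✓ matches
  D. kg·mol: ✗ does not match
  E. mol: ✗ does not match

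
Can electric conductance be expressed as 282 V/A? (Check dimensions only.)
No

electric conductance has SI base units: A^2 * s^3 / (kg * m^2)
V/A does NOT reduce to A^2 * s^3 / (kg * m^2); a valid unit for electric conductance would be e.g. S.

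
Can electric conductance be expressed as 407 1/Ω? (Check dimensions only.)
Yes

electric conductance has SI base units: A^2 * s^3 / (kg * m^2)
1/Ω reduces to the same SI base units, so it is a valid unit for electric conductance.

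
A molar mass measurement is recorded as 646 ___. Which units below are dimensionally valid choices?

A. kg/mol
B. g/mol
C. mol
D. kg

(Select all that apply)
A, B

molar mass has SI base units: kg / mol

Checking each option against kg / mol:
  A. kg/mol: ✓ matches
  B. g/mol: ✓ matches
  C. mol: ✗ does not match
  D. kg: ✗ does not match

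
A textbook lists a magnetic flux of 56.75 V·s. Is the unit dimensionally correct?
Yes

magnetic flux has SI base units: kg * m^2 / (A * s^2)
V·s reduces to the same SI base units, so it is a valid unit for magnetic flux.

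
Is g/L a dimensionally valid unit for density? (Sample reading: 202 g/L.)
Yes

density has SI base units: kg / m^3
g/L reduces to the same SI base units, so it is a valid unit for density.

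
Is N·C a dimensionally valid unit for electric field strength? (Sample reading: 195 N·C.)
No

electric field strength has SI base units: kg * m / (A * s^3)
N·C does NOT reduce to kg * m / (A * s^3); a valid unit for electric field strength would be e.g. V/m.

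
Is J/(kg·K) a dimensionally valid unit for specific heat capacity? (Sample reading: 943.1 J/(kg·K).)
Yes

specific heat capacity has SI base units: m^2 / (s^2 * K)
J/(kg·K) reduces to the same SI base units, so it is a valid unit for specific heat capacity.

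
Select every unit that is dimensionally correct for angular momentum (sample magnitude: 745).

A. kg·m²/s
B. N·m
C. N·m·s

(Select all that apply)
A, C

angular momentum has SI base units: kg * m^2 / s

Checking each option against kg * m^2 / s:
  A. kg·m²/s: ✓ matches
  B. N·m: ✗ does not match
  C. N·m·s: ✓ matches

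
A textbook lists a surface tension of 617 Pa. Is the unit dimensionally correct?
No

surface tension has SI base units: kg / s^2
Pa does NOT reduce to kg / s^2; a valid unit for surface tension would be e.g. N/m.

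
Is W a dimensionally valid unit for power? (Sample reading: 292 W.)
Yes

power has SI base units: kg * m^2 / s^3
W reduces to the same SI base units, so it is a valid unit for power.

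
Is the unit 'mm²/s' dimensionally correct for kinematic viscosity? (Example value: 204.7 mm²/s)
Yes

kinematic viscosity has SI base units: m^2 / s
mm²/s reduces to the same SI base units, so it is a valid unit for kinematic viscosity.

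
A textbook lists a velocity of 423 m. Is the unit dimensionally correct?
No

velocity has SI base units: m / s
m does NOT reduce to m / s; a valid unit for velocity would be e.g. m/s.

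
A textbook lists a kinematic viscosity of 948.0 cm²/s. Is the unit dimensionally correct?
Yes

kinematic viscosity has SI base units: m^2 / s
cm²/s reduces to the same SI base units, so it is a valid unit for kinematic viscosity.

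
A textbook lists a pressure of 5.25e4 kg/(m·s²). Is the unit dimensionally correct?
Yes

pressure has SI base units: kg / (m * s^2)
kg/(m·s²) reduces to the same SI base units, so it is a valid unit for pressure.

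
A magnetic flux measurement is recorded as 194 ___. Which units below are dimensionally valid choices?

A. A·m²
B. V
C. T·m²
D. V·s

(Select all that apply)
C, D

magnetic flux has SI base units: kg * m^2 / (A * s^2)

Checking each option against kg * m^2 / (A * s^2):
  A. A·m²: ✗ does not match
  B. V: ✗ does not match
  C. T·m²: ✓ matches
  D. V·s: ✓ matches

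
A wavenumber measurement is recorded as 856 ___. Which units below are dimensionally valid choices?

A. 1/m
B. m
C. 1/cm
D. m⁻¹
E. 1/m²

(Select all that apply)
A, C, D

wavenumber has SI base units: 1 / m

Checking each option against 1 / m:
  A. 1/m: ✓ matches
  B. m: ✗ does not match
  C. 1/cm: ✓ matches
  D. m⁻¹: ✓ matches
  E. 1/m²: ✗ does not match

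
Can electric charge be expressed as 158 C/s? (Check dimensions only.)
No

electric charge has SI base units: A * s
C/s does NOT reduce to A * s; a valid unit for electric charge would be e.g. C.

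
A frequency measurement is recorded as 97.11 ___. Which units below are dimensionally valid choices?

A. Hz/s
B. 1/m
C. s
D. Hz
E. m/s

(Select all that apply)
D

frequency has SI base units: 1 / s

Checking each option against 1 / s:
  A. Hz/s: ✗ does not match
  B. 1/m: ✗ does not match
  C. s: ✗ does not match
  D. Hz: ✓ matches
  E. m/s: ✗ does not match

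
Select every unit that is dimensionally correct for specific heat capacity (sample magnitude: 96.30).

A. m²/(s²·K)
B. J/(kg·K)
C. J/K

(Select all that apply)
A, B

specific heat capacity has SI base units: m^2 / (s^2 * K)

Checking each option against m^2 / (s^2 * K):
  A. m²/(s²·K): ✓ matches
  B. J/(kg·K): ✓ matches
  C. J/K: ✗ does not match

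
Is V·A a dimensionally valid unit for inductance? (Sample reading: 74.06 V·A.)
No

inductance has SI base units: kg * m^2 / (A^2 * s^2)
V·A does NOT reduce to kg * m^2 / (A^2 * s^2); a valid unit for inductance would be e.g. H.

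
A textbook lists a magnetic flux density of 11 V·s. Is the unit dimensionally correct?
No

magnetic flux density has SI base units: kg / (A * s^2)
V·s does NOT reduce to kg / (A * s^2); a valid unit for magnetic flux density would be e.g. T.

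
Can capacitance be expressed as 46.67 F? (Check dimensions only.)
Yes

capacitance has SI base units: A^2 * s^4 / (kg * m^2)
F reduces to the same SI base units, so it is a valid unit for capacitance.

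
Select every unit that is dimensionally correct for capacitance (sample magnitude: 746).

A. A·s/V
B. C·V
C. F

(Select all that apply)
A, C

capacitance has SI base units: A^2 * s^4 / (kg * m^2)

Checking each option against A^2 * s^4 / (kg * m^2):
  A. A·s/V: ✓ matches
  B. C·V: ✗ does not match
  C. F: ✓ matches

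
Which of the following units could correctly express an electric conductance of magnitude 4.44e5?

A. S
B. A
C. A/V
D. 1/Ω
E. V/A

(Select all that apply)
A, C, D

electric conductance has SI base units: A^2 * s^3 / (kg * m^2)

Checking each option against A^2 * s^3 / (kg * m^2):
  A. S: ✓ matches
  B. A: ✗ does not match
  C. A/V: ✓ matches
  D. 1/Ω: ✓ matches
  E. V/A: ✗ does not match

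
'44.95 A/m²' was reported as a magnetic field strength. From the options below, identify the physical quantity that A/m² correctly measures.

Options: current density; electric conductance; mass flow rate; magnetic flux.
current density

magnetic field strength should have units dimensionally equivalent to A / m (e.g. A/m).
The given unit 'A/m²' reduces to A / m^2. Of the listed options, that is the dimensionality of current density.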